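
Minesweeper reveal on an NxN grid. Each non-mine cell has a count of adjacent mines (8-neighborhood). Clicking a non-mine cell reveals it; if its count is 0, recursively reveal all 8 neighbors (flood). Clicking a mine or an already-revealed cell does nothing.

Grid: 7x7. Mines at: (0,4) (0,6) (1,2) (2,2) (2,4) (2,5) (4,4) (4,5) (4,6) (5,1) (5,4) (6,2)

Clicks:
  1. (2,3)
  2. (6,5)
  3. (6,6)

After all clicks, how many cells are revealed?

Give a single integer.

Click 1 (2,3) count=3: revealed 1 new [(2,3)] -> total=1
Click 2 (6,5) count=1: revealed 1 new [(6,5)] -> total=2
Click 3 (6,6) count=0: revealed 3 new [(5,5) (5,6) (6,6)] -> total=5

Answer: 5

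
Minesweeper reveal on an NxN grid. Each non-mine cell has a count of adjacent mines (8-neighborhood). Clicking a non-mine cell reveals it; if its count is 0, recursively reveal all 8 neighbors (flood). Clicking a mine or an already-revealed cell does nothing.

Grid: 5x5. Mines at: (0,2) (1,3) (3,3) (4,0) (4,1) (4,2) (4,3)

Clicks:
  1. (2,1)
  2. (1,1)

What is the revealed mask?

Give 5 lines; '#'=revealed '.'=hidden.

Answer: ##...
###..
###..
###..
.....

Derivation:
Click 1 (2,1) count=0: revealed 11 new [(0,0) (0,1) (1,0) (1,1) (1,2) (2,0) (2,1) (2,2) (3,0) (3,1) (3,2)] -> total=11
Click 2 (1,1) count=1: revealed 0 new [(none)] -> total=11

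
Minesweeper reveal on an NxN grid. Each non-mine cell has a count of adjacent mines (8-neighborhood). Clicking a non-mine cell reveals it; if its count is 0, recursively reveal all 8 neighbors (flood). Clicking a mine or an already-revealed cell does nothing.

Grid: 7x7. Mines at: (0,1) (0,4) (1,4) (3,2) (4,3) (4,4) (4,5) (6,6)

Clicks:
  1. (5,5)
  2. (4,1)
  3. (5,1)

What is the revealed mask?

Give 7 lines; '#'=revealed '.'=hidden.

Answer: .......
##.....
##.....
##.....
###....
######.
######.

Derivation:
Click 1 (5,5) count=3: revealed 1 new [(5,5)] -> total=1
Click 2 (4,1) count=1: revealed 1 new [(4,1)] -> total=2
Click 3 (5,1) count=0: revealed 19 new [(1,0) (1,1) (2,0) (2,1) (3,0) (3,1) (4,0) (4,2) (5,0) (5,1) (5,2) (5,3) (5,4) (6,0) (6,1) (6,2) (6,3) (6,4) (6,5)] -> total=21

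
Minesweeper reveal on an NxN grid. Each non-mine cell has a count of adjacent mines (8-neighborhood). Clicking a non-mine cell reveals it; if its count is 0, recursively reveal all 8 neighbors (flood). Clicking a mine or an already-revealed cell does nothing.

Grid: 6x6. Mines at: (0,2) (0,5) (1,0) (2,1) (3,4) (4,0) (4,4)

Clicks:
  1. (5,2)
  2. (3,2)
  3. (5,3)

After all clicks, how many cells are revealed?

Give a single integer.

Answer: 9

Derivation:
Click 1 (5,2) count=0: revealed 9 new [(3,1) (3,2) (3,3) (4,1) (4,2) (4,3) (5,1) (5,2) (5,3)] -> total=9
Click 2 (3,2) count=1: revealed 0 new [(none)] -> total=9
Click 3 (5,3) count=1: revealed 0 new [(none)] -> total=9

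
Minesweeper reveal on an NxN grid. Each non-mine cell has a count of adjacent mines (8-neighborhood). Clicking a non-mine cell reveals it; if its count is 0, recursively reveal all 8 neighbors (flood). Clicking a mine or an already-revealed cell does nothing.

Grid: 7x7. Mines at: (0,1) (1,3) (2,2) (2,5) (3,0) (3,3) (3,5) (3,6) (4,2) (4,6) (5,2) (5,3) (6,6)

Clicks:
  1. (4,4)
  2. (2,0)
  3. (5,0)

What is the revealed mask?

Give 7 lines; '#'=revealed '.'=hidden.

Click 1 (4,4) count=3: revealed 1 new [(4,4)] -> total=1
Click 2 (2,0) count=1: revealed 1 new [(2,0)] -> total=2
Click 3 (5,0) count=0: revealed 6 new [(4,0) (4,1) (5,0) (5,1) (6,0) (6,1)] -> total=8

Answer: .......
.......
#......
.......
##..#..
##.....
##.....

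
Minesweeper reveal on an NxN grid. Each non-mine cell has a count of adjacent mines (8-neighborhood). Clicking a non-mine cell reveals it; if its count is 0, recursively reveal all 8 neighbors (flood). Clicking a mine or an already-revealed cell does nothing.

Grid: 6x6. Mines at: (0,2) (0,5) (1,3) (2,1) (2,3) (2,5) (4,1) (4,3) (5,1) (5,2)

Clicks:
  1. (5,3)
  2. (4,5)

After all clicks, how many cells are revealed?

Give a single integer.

Answer: 7

Derivation:
Click 1 (5,3) count=2: revealed 1 new [(5,3)] -> total=1
Click 2 (4,5) count=0: revealed 6 new [(3,4) (3,5) (4,4) (4,5) (5,4) (5,5)] -> total=7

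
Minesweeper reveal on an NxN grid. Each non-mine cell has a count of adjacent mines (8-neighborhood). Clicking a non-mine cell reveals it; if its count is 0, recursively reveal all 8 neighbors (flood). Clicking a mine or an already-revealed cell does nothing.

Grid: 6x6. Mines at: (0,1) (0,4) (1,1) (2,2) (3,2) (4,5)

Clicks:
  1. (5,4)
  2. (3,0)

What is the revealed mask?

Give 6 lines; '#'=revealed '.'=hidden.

Click 1 (5,4) count=1: revealed 1 new [(5,4)] -> total=1
Click 2 (3,0) count=0: revealed 13 new [(2,0) (2,1) (3,0) (3,1) (4,0) (4,1) (4,2) (4,3) (4,4) (5,0) (5,1) (5,2) (5,3)] -> total=14

Answer: ......
......
##....
##....
#####.
#####.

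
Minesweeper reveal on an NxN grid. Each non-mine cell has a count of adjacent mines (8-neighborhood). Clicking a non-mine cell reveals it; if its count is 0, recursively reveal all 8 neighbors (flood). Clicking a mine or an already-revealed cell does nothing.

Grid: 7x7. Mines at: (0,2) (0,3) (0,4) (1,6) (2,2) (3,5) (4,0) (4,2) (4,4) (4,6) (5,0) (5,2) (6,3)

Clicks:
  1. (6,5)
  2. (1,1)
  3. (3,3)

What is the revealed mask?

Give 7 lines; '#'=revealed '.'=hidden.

Click 1 (6,5) count=0: revealed 6 new [(5,4) (5,5) (5,6) (6,4) (6,5) (6,6)] -> total=6
Click 2 (1,1) count=2: revealed 1 new [(1,1)] -> total=7
Click 3 (3,3) count=3: revealed 1 new [(3,3)] -> total=8

Answer: .......
.#.....
.......
...#...
.......
....###
....###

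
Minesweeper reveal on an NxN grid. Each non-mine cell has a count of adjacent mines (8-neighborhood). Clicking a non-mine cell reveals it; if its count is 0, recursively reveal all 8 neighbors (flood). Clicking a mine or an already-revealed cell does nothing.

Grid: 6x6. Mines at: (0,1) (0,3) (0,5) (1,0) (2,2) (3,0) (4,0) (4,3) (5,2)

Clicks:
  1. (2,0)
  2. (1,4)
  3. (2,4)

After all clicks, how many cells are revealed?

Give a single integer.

Click 1 (2,0) count=2: revealed 1 new [(2,0)] -> total=1
Click 2 (1,4) count=2: revealed 1 new [(1,4)] -> total=2
Click 3 (2,4) count=0: revealed 12 new [(1,3) (1,5) (2,3) (2,4) (2,5) (3,3) (3,4) (3,5) (4,4) (4,5) (5,4) (5,5)] -> total=14

Answer: 14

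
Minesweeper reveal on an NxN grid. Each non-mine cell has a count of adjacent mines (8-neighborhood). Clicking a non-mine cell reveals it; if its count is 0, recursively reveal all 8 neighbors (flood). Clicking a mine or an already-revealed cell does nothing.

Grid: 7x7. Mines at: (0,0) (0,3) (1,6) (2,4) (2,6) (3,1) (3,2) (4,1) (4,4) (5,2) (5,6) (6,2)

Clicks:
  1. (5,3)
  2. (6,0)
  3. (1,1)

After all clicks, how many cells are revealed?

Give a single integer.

Answer: 6

Derivation:
Click 1 (5,3) count=3: revealed 1 new [(5,3)] -> total=1
Click 2 (6,0) count=0: revealed 4 new [(5,0) (5,1) (6,0) (6,1)] -> total=5
Click 3 (1,1) count=1: revealed 1 new [(1,1)] -> total=6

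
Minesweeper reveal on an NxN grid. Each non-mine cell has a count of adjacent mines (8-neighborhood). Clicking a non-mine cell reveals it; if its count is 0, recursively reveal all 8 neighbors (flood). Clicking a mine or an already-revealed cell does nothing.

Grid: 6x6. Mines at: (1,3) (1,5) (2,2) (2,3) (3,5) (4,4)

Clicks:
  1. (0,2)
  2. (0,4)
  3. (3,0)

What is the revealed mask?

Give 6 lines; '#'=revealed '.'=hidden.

Click 1 (0,2) count=1: revealed 1 new [(0,2)] -> total=1
Click 2 (0,4) count=2: revealed 1 new [(0,4)] -> total=2
Click 3 (3,0) count=0: revealed 19 new [(0,0) (0,1) (1,0) (1,1) (1,2) (2,0) (2,1) (3,0) (3,1) (3,2) (3,3) (4,0) (4,1) (4,2) (4,3) (5,0) (5,1) (5,2) (5,3)] -> total=21

Answer: ###.#.
###...
##....
####..
####..
####..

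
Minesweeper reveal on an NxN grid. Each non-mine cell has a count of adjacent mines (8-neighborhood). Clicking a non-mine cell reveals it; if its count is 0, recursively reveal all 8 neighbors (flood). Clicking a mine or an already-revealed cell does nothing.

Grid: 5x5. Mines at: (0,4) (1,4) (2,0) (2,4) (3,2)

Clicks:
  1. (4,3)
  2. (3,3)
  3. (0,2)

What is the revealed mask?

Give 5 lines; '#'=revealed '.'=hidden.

Answer: ####.
####.
.###.
...#.
...#.

Derivation:
Click 1 (4,3) count=1: revealed 1 new [(4,3)] -> total=1
Click 2 (3,3) count=2: revealed 1 new [(3,3)] -> total=2
Click 3 (0,2) count=0: revealed 11 new [(0,0) (0,1) (0,2) (0,3) (1,0) (1,1) (1,2) (1,3) (2,1) (2,2) (2,3)] -> total=13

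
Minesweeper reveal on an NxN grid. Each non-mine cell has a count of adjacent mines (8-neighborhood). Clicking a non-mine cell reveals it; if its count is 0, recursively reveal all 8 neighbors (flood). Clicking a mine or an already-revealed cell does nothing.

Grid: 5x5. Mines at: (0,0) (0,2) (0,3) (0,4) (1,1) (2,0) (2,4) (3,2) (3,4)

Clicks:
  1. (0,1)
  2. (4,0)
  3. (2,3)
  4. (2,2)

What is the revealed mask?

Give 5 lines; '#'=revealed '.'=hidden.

Answer: .#...
.....
..##.
##...
##...

Derivation:
Click 1 (0,1) count=3: revealed 1 new [(0,1)] -> total=1
Click 2 (4,0) count=0: revealed 4 new [(3,0) (3,1) (4,0) (4,1)] -> total=5
Click 3 (2,3) count=3: revealed 1 new [(2,3)] -> total=6
Click 4 (2,2) count=2: revealed 1 new [(2,2)] -> total=7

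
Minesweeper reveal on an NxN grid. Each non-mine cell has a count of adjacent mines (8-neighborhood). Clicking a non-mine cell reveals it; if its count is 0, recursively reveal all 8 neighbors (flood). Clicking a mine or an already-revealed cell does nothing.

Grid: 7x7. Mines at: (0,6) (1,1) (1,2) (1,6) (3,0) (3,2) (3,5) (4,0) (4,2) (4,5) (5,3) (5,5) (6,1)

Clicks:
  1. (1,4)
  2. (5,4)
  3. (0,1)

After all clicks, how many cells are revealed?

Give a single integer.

Answer: 11

Derivation:
Click 1 (1,4) count=0: revealed 9 new [(0,3) (0,4) (0,5) (1,3) (1,4) (1,5) (2,3) (2,4) (2,5)] -> total=9
Click 2 (5,4) count=3: revealed 1 new [(5,4)] -> total=10
Click 3 (0,1) count=2: revealed 1 new [(0,1)] -> total=11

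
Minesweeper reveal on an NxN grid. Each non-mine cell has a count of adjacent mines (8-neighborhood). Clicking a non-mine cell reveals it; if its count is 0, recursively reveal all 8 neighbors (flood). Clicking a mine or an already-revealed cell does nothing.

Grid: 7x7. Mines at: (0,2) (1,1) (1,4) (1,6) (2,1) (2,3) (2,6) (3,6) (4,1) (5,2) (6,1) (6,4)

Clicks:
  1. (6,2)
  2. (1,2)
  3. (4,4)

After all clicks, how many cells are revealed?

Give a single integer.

Click 1 (6,2) count=2: revealed 1 new [(6,2)] -> total=1
Click 2 (1,2) count=4: revealed 1 new [(1,2)] -> total=2
Click 3 (4,4) count=0: revealed 9 new [(3,3) (3,4) (3,5) (4,3) (4,4) (4,5) (5,3) (5,4) (5,5)] -> total=11

Answer: 11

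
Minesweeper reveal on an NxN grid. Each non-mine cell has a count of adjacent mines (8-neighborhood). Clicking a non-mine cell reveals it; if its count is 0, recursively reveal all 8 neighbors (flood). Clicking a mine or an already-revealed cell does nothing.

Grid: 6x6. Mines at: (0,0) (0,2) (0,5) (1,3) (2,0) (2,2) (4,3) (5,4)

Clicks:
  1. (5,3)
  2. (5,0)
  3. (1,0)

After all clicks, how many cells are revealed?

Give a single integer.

Click 1 (5,3) count=2: revealed 1 new [(5,3)] -> total=1
Click 2 (5,0) count=0: revealed 9 new [(3,0) (3,1) (3,2) (4,0) (4,1) (4,2) (5,0) (5,1) (5,2)] -> total=10
Click 3 (1,0) count=2: revealed 1 new [(1,0)] -> total=11

Answer: 11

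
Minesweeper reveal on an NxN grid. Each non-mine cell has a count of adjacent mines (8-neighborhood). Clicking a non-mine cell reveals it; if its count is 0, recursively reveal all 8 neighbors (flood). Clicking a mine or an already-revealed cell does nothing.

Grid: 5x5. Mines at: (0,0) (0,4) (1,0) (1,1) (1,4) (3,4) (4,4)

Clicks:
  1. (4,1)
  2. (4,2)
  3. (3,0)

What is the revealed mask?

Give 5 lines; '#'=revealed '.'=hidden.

Answer: .....
.....
####.
####.
####.

Derivation:
Click 1 (4,1) count=0: revealed 12 new [(2,0) (2,1) (2,2) (2,3) (3,0) (3,1) (3,2) (3,3) (4,0) (4,1) (4,2) (4,3)] -> total=12
Click 2 (4,2) count=0: revealed 0 new [(none)] -> total=12
Click 3 (3,0) count=0: revealed 0 new [(none)] -> total=12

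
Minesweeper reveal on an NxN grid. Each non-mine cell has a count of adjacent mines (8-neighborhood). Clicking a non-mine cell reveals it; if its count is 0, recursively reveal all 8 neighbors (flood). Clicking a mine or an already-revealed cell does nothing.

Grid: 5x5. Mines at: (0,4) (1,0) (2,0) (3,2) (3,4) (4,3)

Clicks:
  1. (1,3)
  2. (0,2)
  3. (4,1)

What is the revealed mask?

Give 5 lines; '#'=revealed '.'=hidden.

Answer: .###.
.###.
.###.
.....
.#...

Derivation:
Click 1 (1,3) count=1: revealed 1 new [(1,3)] -> total=1
Click 2 (0,2) count=0: revealed 8 new [(0,1) (0,2) (0,3) (1,1) (1,2) (2,1) (2,2) (2,3)] -> total=9
Click 3 (4,1) count=1: revealed 1 new [(4,1)] -> total=10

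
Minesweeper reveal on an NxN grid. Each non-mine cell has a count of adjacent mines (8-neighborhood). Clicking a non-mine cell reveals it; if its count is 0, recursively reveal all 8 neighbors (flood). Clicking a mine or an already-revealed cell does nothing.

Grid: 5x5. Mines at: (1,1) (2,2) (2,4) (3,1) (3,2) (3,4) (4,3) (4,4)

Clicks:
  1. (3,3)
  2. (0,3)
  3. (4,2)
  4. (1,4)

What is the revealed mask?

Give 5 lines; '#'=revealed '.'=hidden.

Answer: ..###
..###
.....
...#.
..#..

Derivation:
Click 1 (3,3) count=6: revealed 1 new [(3,3)] -> total=1
Click 2 (0,3) count=0: revealed 6 new [(0,2) (0,3) (0,4) (1,2) (1,3) (1,4)] -> total=7
Click 3 (4,2) count=3: revealed 1 new [(4,2)] -> total=8
Click 4 (1,4) count=1: revealed 0 new [(none)] -> total=8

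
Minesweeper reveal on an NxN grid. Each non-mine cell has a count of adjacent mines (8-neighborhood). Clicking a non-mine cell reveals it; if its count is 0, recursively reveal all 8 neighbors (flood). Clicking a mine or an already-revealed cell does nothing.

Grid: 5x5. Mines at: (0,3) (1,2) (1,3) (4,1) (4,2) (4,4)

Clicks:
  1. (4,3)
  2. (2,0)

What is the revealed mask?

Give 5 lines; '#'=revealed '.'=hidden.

Click 1 (4,3) count=2: revealed 1 new [(4,3)] -> total=1
Click 2 (2,0) count=0: revealed 8 new [(0,0) (0,1) (1,0) (1,1) (2,0) (2,1) (3,0) (3,1)] -> total=9

Answer: ##...
##...
##...
##...
...#.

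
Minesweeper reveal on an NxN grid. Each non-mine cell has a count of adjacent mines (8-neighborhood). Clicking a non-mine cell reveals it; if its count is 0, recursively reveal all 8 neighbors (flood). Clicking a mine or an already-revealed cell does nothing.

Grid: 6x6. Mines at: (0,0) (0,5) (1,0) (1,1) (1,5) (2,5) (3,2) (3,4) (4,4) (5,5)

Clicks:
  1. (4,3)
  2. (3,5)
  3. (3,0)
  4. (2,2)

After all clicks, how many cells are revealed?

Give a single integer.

Click 1 (4,3) count=3: revealed 1 new [(4,3)] -> total=1
Click 2 (3,5) count=3: revealed 1 new [(3,5)] -> total=2
Click 3 (3,0) count=0: revealed 11 new [(2,0) (2,1) (3,0) (3,1) (4,0) (4,1) (4,2) (5,0) (5,1) (5,2) (5,3)] -> total=13
Click 4 (2,2) count=2: revealed 1 new [(2,2)] -> total=14

Answer: 14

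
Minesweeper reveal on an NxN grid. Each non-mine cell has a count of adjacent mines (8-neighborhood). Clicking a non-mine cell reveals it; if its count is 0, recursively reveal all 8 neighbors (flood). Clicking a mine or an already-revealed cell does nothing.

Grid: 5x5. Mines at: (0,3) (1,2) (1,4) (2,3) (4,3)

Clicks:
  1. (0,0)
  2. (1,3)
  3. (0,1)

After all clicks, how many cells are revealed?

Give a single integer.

Answer: 14

Derivation:
Click 1 (0,0) count=0: revealed 13 new [(0,0) (0,1) (1,0) (1,1) (2,0) (2,1) (2,2) (3,0) (3,1) (3,2) (4,0) (4,1) (4,2)] -> total=13
Click 2 (1,3) count=4: revealed 1 new [(1,3)] -> total=14
Click 3 (0,1) count=1: revealed 0 new [(none)] -> total=14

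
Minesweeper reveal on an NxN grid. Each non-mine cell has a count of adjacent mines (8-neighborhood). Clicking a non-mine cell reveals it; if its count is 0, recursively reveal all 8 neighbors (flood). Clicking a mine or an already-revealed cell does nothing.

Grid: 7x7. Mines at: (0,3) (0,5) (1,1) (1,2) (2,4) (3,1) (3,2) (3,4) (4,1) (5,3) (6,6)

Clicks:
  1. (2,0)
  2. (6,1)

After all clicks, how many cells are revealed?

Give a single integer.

Click 1 (2,0) count=2: revealed 1 new [(2,0)] -> total=1
Click 2 (6,1) count=0: revealed 6 new [(5,0) (5,1) (5,2) (6,0) (6,1) (6,2)] -> total=7

Answer: 7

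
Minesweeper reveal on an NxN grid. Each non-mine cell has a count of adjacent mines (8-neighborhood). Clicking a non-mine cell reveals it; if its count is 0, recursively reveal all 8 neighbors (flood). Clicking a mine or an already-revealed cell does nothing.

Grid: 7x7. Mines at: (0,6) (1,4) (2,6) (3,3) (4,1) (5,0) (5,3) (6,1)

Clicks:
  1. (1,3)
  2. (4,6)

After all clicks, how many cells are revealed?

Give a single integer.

Click 1 (1,3) count=1: revealed 1 new [(1,3)] -> total=1
Click 2 (4,6) count=0: revealed 12 new [(3,4) (3,5) (3,6) (4,4) (4,5) (4,6) (5,4) (5,5) (5,6) (6,4) (6,5) (6,6)] -> total=13

Answer: 13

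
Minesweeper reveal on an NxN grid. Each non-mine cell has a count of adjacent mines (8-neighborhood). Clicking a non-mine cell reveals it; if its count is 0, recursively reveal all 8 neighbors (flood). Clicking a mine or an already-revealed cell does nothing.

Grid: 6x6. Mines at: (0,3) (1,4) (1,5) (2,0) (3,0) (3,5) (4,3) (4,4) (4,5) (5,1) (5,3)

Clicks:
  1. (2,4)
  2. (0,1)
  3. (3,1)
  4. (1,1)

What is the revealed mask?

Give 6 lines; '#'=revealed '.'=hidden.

Click 1 (2,4) count=3: revealed 1 new [(2,4)] -> total=1
Click 2 (0,1) count=0: revealed 6 new [(0,0) (0,1) (0,2) (1,0) (1,1) (1,2)] -> total=7
Click 3 (3,1) count=2: revealed 1 new [(3,1)] -> total=8
Click 4 (1,1) count=1: revealed 0 new [(none)] -> total=8

Answer: ###...
###...
....#.
.#....
......
......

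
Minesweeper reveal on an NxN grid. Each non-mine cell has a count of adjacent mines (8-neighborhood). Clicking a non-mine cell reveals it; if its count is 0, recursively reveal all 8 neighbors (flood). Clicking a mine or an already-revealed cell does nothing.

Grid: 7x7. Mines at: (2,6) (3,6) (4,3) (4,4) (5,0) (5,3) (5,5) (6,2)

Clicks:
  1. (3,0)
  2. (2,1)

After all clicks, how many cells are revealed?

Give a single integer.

Click 1 (3,0) count=0: revealed 29 new [(0,0) (0,1) (0,2) (0,3) (0,4) (0,5) (0,6) (1,0) (1,1) (1,2) (1,3) (1,4) (1,5) (1,6) (2,0) (2,1) (2,2) (2,3) (2,4) (2,5) (3,0) (3,1) (3,2) (3,3) (3,4) (3,5) (4,0) (4,1) (4,2)] -> total=29
Click 2 (2,1) count=0: revealed 0 new [(none)] -> total=29

Answer: 29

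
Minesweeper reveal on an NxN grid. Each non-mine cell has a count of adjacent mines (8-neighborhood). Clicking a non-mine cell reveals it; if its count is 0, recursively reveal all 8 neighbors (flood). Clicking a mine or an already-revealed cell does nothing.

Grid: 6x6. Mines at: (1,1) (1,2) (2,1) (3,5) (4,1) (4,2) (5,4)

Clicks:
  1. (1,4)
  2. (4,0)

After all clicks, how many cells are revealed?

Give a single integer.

Click 1 (1,4) count=0: revealed 9 new [(0,3) (0,4) (0,5) (1,3) (1,4) (1,5) (2,3) (2,4) (2,5)] -> total=9
Click 2 (4,0) count=1: revealed 1 new [(4,0)] -> total=10

Answer: 10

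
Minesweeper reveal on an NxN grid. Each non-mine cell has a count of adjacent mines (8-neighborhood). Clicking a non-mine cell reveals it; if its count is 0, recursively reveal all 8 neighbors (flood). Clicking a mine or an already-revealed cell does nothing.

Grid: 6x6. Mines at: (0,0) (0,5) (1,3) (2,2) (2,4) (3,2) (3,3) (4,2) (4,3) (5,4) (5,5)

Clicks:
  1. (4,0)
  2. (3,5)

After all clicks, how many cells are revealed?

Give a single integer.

Click 1 (4,0) count=0: revealed 10 new [(1,0) (1,1) (2,0) (2,1) (3,0) (3,1) (4,0) (4,1) (5,0) (5,1)] -> total=10
Click 2 (3,5) count=1: revealed 1 new [(3,5)] -> total=11

Answer: 11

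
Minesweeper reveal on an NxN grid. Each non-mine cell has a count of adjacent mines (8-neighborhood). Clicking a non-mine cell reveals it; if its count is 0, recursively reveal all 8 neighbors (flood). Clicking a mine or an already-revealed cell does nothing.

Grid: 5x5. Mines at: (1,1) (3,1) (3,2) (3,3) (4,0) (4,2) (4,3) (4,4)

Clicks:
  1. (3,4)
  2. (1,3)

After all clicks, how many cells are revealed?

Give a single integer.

Click 1 (3,4) count=3: revealed 1 new [(3,4)] -> total=1
Click 2 (1,3) count=0: revealed 9 new [(0,2) (0,3) (0,4) (1,2) (1,3) (1,4) (2,2) (2,3) (2,4)] -> total=10

Answer: 10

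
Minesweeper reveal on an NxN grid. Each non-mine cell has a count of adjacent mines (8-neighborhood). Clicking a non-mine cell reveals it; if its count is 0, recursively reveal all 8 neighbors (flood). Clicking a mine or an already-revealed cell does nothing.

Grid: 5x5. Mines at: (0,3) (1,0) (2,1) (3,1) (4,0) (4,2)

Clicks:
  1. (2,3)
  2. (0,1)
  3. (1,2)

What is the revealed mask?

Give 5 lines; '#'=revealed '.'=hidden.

Answer: .#...
..###
..###
..###
...##

Derivation:
Click 1 (2,3) count=0: revealed 11 new [(1,2) (1,3) (1,4) (2,2) (2,3) (2,4) (3,2) (3,3) (3,4) (4,3) (4,4)] -> total=11
Click 2 (0,1) count=1: revealed 1 new [(0,1)] -> total=12
Click 3 (1,2) count=2: revealed 0 new [(none)] -> total=12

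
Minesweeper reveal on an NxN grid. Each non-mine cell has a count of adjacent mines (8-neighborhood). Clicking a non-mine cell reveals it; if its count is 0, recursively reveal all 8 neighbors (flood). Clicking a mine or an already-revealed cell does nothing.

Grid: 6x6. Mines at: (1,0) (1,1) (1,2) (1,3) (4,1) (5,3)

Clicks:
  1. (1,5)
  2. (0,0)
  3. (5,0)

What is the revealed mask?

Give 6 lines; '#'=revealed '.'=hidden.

Answer: #...##
....##
..####
..####
..####
#...##

Derivation:
Click 1 (1,5) count=0: revealed 18 new [(0,4) (0,5) (1,4) (1,5) (2,2) (2,3) (2,4) (2,5) (3,2) (3,3) (3,4) (3,5) (4,2) (4,3) (4,4) (4,5) (5,4) (5,5)] -> total=18
Click 2 (0,0) count=2: revealed 1 new [(0,0)] -> total=19
Click 3 (5,0) count=1: revealed 1 new [(5,0)] -> total=20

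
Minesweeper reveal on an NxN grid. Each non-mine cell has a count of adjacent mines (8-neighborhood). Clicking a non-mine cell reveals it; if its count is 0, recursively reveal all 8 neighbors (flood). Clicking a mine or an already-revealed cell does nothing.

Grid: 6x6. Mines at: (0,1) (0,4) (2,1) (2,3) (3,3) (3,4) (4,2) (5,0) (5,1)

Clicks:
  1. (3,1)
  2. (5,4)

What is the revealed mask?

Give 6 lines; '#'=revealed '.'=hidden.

Answer: ......
......
......
.#....
...###
...###

Derivation:
Click 1 (3,1) count=2: revealed 1 new [(3,1)] -> total=1
Click 2 (5,4) count=0: revealed 6 new [(4,3) (4,4) (4,5) (5,3) (5,4) (5,5)] -> total=7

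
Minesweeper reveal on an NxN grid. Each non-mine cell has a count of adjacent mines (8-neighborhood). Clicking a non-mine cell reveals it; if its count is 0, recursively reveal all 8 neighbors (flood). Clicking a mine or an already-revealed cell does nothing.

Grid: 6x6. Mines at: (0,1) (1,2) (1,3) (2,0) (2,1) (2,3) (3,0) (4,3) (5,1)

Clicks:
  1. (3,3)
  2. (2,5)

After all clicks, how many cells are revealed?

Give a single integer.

Answer: 13

Derivation:
Click 1 (3,3) count=2: revealed 1 new [(3,3)] -> total=1
Click 2 (2,5) count=0: revealed 12 new [(0,4) (0,5) (1,4) (1,5) (2,4) (2,5) (3,4) (3,5) (4,4) (4,5) (5,4) (5,5)] -> total=13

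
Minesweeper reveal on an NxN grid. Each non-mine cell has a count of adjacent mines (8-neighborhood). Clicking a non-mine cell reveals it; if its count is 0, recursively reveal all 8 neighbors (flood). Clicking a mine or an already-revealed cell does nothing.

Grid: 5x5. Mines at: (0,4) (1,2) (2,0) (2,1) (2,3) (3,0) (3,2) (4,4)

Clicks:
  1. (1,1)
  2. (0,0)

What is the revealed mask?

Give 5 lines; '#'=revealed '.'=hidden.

Answer: ##...
##...
.....
.....
.....

Derivation:
Click 1 (1,1) count=3: revealed 1 new [(1,1)] -> total=1
Click 2 (0,0) count=0: revealed 3 new [(0,0) (0,1) (1,0)] -> total=4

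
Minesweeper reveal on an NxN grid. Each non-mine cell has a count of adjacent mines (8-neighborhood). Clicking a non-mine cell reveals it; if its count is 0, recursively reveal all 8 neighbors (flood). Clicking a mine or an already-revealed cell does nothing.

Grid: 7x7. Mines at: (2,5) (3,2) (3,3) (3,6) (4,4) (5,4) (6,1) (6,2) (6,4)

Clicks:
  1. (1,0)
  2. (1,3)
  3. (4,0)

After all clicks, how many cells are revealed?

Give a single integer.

Click 1 (1,0) count=0: revealed 25 new [(0,0) (0,1) (0,2) (0,3) (0,4) (0,5) (0,6) (1,0) (1,1) (1,2) (1,3) (1,4) (1,5) (1,6) (2,0) (2,1) (2,2) (2,3) (2,4) (3,0) (3,1) (4,0) (4,1) (5,0) (5,1)] -> total=25
Click 2 (1,3) count=0: revealed 0 new [(none)] -> total=25
Click 3 (4,0) count=0: revealed 0 new [(none)] -> total=25

Answer: 25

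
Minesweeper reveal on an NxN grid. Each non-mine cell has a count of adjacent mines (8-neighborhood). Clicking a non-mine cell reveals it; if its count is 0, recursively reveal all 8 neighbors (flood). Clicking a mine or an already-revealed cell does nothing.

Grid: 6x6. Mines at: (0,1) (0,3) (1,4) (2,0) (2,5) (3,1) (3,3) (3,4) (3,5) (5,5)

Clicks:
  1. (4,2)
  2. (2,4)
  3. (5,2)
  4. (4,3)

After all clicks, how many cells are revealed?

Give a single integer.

Click 1 (4,2) count=2: revealed 1 new [(4,2)] -> total=1
Click 2 (2,4) count=5: revealed 1 new [(2,4)] -> total=2
Click 3 (5,2) count=0: revealed 9 new [(4,0) (4,1) (4,3) (4,4) (5,0) (5,1) (5,2) (5,3) (5,4)] -> total=11
Click 4 (4,3) count=2: revealed 0 new [(none)] -> total=11

Answer: 11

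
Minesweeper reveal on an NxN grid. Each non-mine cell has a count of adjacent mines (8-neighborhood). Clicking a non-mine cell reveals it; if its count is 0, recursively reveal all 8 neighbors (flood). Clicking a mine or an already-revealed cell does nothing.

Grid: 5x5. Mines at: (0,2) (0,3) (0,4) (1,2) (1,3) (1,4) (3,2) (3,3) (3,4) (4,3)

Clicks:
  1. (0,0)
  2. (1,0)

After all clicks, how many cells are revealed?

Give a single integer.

Click 1 (0,0) count=0: revealed 10 new [(0,0) (0,1) (1,0) (1,1) (2,0) (2,1) (3,0) (3,1) (4,0) (4,1)] -> total=10
Click 2 (1,0) count=0: revealed 0 new [(none)] -> total=10

Answer: 10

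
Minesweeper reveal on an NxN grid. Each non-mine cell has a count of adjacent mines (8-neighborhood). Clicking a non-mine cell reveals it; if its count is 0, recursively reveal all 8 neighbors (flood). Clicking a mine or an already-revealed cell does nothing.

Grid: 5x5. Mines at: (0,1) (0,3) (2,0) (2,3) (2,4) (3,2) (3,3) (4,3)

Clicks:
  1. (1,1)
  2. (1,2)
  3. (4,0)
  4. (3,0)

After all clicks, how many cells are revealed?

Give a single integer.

Click 1 (1,1) count=2: revealed 1 new [(1,1)] -> total=1
Click 2 (1,2) count=3: revealed 1 new [(1,2)] -> total=2
Click 3 (4,0) count=0: revealed 4 new [(3,0) (3,1) (4,0) (4,1)] -> total=6
Click 4 (3,0) count=1: revealed 0 new [(none)] -> total=6

Answer: 6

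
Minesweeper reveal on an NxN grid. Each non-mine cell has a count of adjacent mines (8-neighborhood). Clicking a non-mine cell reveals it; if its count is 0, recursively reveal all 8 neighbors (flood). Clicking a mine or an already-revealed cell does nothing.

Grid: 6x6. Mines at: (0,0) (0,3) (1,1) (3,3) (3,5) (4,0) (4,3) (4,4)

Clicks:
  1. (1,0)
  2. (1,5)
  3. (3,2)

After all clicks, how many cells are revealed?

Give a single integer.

Click 1 (1,0) count=2: revealed 1 new [(1,0)] -> total=1
Click 2 (1,5) count=0: revealed 6 new [(0,4) (0,5) (1,4) (1,5) (2,4) (2,5)] -> total=7
Click 3 (3,2) count=2: revealed 1 new [(3,2)] -> total=8

Answer: 8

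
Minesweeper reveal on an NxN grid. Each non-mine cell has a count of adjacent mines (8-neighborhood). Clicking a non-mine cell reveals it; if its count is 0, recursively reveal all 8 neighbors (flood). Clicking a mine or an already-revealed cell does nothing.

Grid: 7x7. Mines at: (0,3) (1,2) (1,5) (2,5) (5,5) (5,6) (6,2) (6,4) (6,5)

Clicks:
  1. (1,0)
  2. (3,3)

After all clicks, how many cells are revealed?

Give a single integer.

Click 1 (1,0) count=0: revealed 26 new [(0,0) (0,1) (1,0) (1,1) (2,0) (2,1) (2,2) (2,3) (2,4) (3,0) (3,1) (3,2) (3,3) (3,4) (4,0) (4,1) (4,2) (4,3) (4,4) (5,0) (5,1) (5,2) (5,3) (5,4) (6,0) (6,1)] -> total=26
Click 2 (3,3) count=0: revealed 0 new [(none)] -> total=26

Answer: 26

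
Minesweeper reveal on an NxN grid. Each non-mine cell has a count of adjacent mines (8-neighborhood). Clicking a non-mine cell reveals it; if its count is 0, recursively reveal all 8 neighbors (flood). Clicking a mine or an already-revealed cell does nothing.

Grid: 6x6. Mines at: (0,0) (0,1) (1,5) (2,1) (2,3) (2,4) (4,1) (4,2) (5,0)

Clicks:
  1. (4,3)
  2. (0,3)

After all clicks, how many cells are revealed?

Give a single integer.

Click 1 (4,3) count=1: revealed 1 new [(4,3)] -> total=1
Click 2 (0,3) count=0: revealed 6 new [(0,2) (0,3) (0,4) (1,2) (1,3) (1,4)] -> total=7

Answer: 7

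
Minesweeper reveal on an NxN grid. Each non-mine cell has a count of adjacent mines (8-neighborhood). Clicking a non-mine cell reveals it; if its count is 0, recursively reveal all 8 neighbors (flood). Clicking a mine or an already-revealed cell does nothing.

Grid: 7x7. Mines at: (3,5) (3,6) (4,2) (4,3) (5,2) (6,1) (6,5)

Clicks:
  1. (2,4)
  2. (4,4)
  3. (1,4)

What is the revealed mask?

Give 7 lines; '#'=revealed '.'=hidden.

Answer: #######
#######
#######
#####..
##..#..
##.....
.......

Derivation:
Click 1 (2,4) count=1: revealed 1 new [(2,4)] -> total=1
Click 2 (4,4) count=2: revealed 1 new [(4,4)] -> total=2
Click 3 (1,4) count=0: revealed 29 new [(0,0) (0,1) (0,2) (0,3) (0,4) (0,5) (0,6) (1,0) (1,1) (1,2) (1,3) (1,4) (1,5) (1,6) (2,0) (2,1) (2,2) (2,3) (2,5) (2,6) (3,0) (3,1) (3,2) (3,3) (3,4) (4,0) (4,1) (5,0) (5,1)] -> total=31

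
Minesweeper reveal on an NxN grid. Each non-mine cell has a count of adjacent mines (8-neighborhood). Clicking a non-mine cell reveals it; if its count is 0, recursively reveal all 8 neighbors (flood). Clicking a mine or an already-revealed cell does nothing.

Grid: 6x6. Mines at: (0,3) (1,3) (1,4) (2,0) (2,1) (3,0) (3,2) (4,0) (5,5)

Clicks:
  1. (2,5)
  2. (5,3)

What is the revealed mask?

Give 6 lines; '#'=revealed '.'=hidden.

Click 1 (2,5) count=1: revealed 1 new [(2,5)] -> total=1
Click 2 (5,3) count=0: revealed 8 new [(4,1) (4,2) (4,3) (4,4) (5,1) (5,2) (5,3) (5,4)] -> total=9

Answer: ......
......
.....#
......
.####.
.####.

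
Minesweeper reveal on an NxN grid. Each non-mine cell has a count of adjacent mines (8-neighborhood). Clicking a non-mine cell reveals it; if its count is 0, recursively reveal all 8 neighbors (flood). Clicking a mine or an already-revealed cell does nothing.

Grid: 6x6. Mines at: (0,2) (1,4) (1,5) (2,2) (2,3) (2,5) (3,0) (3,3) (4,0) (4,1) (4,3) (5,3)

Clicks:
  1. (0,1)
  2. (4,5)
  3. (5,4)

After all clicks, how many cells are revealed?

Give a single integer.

Answer: 7

Derivation:
Click 1 (0,1) count=1: revealed 1 new [(0,1)] -> total=1
Click 2 (4,5) count=0: revealed 6 new [(3,4) (3,5) (4,4) (4,5) (5,4) (5,5)] -> total=7
Click 3 (5,4) count=2: revealed 0 new [(none)] -> total=7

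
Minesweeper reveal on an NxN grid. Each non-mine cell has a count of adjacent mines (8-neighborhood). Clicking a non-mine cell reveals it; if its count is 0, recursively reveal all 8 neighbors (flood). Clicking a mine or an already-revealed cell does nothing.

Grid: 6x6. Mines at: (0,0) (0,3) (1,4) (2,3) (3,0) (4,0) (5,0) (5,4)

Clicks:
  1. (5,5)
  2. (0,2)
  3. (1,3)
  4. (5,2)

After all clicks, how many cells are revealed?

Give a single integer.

Answer: 12

Derivation:
Click 1 (5,5) count=1: revealed 1 new [(5,5)] -> total=1
Click 2 (0,2) count=1: revealed 1 new [(0,2)] -> total=2
Click 3 (1,3) count=3: revealed 1 new [(1,3)] -> total=3
Click 4 (5,2) count=0: revealed 9 new [(3,1) (3,2) (3,3) (4,1) (4,2) (4,3) (5,1) (5,2) (5,3)] -> total=12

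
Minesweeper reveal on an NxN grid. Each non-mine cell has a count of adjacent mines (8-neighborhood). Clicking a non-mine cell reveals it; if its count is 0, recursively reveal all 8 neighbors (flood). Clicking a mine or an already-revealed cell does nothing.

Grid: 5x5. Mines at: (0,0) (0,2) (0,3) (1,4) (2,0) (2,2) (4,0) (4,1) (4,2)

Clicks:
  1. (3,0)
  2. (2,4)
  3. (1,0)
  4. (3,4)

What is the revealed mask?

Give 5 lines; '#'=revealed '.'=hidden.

Click 1 (3,0) count=3: revealed 1 new [(3,0)] -> total=1
Click 2 (2,4) count=1: revealed 1 new [(2,4)] -> total=2
Click 3 (1,0) count=2: revealed 1 new [(1,0)] -> total=3
Click 4 (3,4) count=0: revealed 5 new [(2,3) (3,3) (3,4) (4,3) (4,4)] -> total=8

Answer: .....
#....
...##
#..##
...##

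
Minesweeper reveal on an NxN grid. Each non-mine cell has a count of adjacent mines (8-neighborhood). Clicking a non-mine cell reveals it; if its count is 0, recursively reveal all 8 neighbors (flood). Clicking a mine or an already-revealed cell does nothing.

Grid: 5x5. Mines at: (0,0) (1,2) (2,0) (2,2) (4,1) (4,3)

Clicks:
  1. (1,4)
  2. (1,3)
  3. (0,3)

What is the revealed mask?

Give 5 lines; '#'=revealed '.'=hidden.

Click 1 (1,4) count=0: revealed 8 new [(0,3) (0,4) (1,3) (1,4) (2,3) (2,4) (3,3) (3,4)] -> total=8
Click 2 (1,3) count=2: revealed 0 new [(none)] -> total=8
Click 3 (0,3) count=1: revealed 0 new [(none)] -> total=8

Answer: ...##
...##
...##
...##
.....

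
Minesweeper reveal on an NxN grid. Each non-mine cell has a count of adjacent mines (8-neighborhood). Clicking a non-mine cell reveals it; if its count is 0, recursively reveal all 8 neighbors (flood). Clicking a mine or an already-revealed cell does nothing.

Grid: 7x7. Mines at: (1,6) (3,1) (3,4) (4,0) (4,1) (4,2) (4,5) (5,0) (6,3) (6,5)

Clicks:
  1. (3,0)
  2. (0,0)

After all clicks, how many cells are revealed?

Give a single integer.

Click 1 (3,0) count=3: revealed 1 new [(3,0)] -> total=1
Click 2 (0,0) count=0: revealed 18 new [(0,0) (0,1) (0,2) (0,3) (0,4) (0,5) (1,0) (1,1) (1,2) (1,3) (1,4) (1,5) (2,0) (2,1) (2,2) (2,3) (2,4) (2,5)] -> total=19

Answer: 19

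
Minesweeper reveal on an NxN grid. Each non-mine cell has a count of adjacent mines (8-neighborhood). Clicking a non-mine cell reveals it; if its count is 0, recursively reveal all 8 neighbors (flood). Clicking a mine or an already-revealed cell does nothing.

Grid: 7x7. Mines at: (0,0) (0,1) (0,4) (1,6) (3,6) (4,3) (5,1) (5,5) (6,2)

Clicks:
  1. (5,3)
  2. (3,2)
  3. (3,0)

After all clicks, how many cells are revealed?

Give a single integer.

Answer: 22

Derivation:
Click 1 (5,3) count=2: revealed 1 new [(5,3)] -> total=1
Click 2 (3,2) count=1: revealed 1 new [(3,2)] -> total=2
Click 3 (3,0) count=0: revealed 20 new [(1,0) (1,1) (1,2) (1,3) (1,4) (1,5) (2,0) (2,1) (2,2) (2,3) (2,4) (2,5) (3,0) (3,1) (3,3) (3,4) (3,5) (4,0) (4,1) (4,2)] -> total=22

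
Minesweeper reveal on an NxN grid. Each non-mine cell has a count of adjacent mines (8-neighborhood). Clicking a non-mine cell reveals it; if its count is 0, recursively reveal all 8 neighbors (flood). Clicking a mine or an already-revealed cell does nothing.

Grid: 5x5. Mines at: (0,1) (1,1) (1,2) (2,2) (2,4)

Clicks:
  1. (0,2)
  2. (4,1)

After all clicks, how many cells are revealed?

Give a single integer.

Answer: 13

Derivation:
Click 1 (0,2) count=3: revealed 1 new [(0,2)] -> total=1
Click 2 (4,1) count=0: revealed 12 new [(2,0) (2,1) (3,0) (3,1) (3,2) (3,3) (3,4) (4,0) (4,1) (4,2) (4,3) (4,4)] -> total=13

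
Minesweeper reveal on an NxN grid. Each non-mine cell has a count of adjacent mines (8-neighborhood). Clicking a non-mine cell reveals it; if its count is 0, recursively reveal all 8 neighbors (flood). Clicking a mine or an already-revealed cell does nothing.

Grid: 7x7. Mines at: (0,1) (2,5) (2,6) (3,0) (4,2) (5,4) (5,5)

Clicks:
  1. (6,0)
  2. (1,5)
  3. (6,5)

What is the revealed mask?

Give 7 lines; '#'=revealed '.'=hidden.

Answer: .......
.....#.
.......
.......
##.....
####...
####.#.

Derivation:
Click 1 (6,0) count=0: revealed 10 new [(4,0) (4,1) (5,0) (5,1) (5,2) (5,3) (6,0) (6,1) (6,2) (6,3)] -> total=10
Click 2 (1,5) count=2: revealed 1 new [(1,5)] -> total=11
Click 3 (6,5) count=2: revealed 1 new [(6,5)] -> total=12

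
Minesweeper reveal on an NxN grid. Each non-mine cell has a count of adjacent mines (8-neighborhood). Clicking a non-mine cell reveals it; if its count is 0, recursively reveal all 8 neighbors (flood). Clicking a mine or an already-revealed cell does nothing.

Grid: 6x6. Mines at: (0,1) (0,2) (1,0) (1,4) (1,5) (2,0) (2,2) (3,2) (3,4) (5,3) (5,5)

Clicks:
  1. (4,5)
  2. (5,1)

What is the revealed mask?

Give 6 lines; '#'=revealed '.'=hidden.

Answer: ......
......
......
##....
###..#
###...

Derivation:
Click 1 (4,5) count=2: revealed 1 new [(4,5)] -> total=1
Click 2 (5,1) count=0: revealed 8 new [(3,0) (3,1) (4,0) (4,1) (4,2) (5,0) (5,1) (5,2)] -> total=9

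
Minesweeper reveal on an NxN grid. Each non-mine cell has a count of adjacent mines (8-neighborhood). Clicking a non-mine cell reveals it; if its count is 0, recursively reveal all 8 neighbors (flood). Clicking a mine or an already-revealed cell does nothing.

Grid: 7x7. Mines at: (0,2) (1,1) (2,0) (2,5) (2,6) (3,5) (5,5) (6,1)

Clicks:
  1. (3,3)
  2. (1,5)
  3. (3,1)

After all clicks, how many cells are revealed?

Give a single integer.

Click 1 (3,3) count=0: revealed 25 new [(1,2) (1,3) (1,4) (2,1) (2,2) (2,3) (2,4) (3,0) (3,1) (3,2) (3,3) (3,4) (4,0) (4,1) (4,2) (4,3) (4,4) (5,0) (5,1) (5,2) (5,3) (5,4) (6,2) (6,3) (6,4)] -> total=25
Click 2 (1,5) count=2: revealed 1 new [(1,5)] -> total=26
Click 3 (3,1) count=1: revealed 0 new [(none)] -> total=26

Answer: 26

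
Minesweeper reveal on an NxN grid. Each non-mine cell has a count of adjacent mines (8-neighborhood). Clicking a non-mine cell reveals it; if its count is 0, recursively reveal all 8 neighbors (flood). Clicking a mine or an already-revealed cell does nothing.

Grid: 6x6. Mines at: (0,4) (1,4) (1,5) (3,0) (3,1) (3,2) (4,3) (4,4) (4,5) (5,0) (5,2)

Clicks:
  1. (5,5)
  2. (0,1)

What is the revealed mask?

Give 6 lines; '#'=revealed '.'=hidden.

Answer: ####..
####..
####..
......
......
.....#

Derivation:
Click 1 (5,5) count=2: revealed 1 new [(5,5)] -> total=1
Click 2 (0,1) count=0: revealed 12 new [(0,0) (0,1) (0,2) (0,3) (1,0) (1,1) (1,2) (1,3) (2,0) (2,1) (2,2) (2,3)] -> total=13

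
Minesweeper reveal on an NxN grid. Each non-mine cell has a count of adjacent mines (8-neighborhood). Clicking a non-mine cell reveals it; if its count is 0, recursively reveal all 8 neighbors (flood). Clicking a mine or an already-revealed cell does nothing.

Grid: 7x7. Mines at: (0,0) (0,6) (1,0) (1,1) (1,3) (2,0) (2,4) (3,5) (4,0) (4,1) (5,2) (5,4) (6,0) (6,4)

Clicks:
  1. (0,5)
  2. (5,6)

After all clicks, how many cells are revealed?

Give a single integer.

Answer: 7

Derivation:
Click 1 (0,5) count=1: revealed 1 new [(0,5)] -> total=1
Click 2 (5,6) count=0: revealed 6 new [(4,5) (4,6) (5,5) (5,6) (6,5) (6,6)] -> total=7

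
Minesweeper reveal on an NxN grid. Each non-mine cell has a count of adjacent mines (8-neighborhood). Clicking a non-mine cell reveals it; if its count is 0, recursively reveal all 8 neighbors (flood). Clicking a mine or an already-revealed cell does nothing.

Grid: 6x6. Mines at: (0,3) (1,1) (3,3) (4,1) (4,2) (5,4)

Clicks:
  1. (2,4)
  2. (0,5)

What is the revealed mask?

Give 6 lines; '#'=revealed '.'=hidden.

Answer: ....##
....##
....##
....##
....##
......

Derivation:
Click 1 (2,4) count=1: revealed 1 new [(2,4)] -> total=1
Click 2 (0,5) count=0: revealed 9 new [(0,4) (0,5) (1,4) (1,5) (2,5) (3,4) (3,5) (4,4) (4,5)] -> total=10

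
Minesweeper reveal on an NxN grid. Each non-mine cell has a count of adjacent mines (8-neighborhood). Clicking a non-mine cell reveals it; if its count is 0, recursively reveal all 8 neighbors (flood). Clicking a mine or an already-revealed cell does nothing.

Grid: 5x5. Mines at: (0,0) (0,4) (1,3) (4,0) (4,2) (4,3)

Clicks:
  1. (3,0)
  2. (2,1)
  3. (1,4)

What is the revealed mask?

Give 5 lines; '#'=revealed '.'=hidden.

Answer: .....
###.#
###..
###..
.....

Derivation:
Click 1 (3,0) count=1: revealed 1 new [(3,0)] -> total=1
Click 2 (2,1) count=0: revealed 8 new [(1,0) (1,1) (1,2) (2,0) (2,1) (2,2) (3,1) (3,2)] -> total=9
Click 3 (1,4) count=2: revealed 1 new [(1,4)] -> total=10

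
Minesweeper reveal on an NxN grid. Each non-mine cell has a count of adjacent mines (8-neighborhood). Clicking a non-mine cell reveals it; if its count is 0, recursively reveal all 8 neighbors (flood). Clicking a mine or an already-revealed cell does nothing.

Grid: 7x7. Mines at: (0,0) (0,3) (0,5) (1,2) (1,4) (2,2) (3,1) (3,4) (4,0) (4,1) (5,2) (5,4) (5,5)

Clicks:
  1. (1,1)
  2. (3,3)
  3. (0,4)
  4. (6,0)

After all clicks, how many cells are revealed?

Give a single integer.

Click 1 (1,1) count=3: revealed 1 new [(1,1)] -> total=1
Click 2 (3,3) count=2: revealed 1 new [(3,3)] -> total=2
Click 3 (0,4) count=3: revealed 1 new [(0,4)] -> total=3
Click 4 (6,0) count=0: revealed 4 new [(5,0) (5,1) (6,0) (6,1)] -> total=7

Answer: 7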